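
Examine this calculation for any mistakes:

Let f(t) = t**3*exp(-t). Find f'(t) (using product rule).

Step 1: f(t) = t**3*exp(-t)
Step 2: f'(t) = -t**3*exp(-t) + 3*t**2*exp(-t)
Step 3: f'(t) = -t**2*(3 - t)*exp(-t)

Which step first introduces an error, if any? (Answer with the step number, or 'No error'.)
Step 3

Step 3 is incorrect due to a sign flip.
The step shows: -t**2*(3 - t)*exp(-t)
The correct value should be: t**2*(3 - t)*exp(-t)

Explanation: The sign of the whole expression was flipped: the term t**2*(3 - t)*exp(-t) was incorrectly written as -t**2*(3 - t)*exp(-t)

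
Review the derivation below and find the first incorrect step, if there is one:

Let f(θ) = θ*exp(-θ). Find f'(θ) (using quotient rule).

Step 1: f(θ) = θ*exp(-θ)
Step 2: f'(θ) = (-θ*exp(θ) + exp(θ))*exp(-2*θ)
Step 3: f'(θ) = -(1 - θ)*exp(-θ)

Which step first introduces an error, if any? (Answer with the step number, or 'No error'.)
Step 3

Step 3 is incorrect due to a sign flip.
The step shows: -(1 - θ)*exp(-θ)
The correct value should be: (1 - θ)*exp(-θ)

Explanation: The sign of the whole expression was flipped: the term (1 - θ)*exp(-θ) was incorrectly written as -(1 - θ)*exp(-θ)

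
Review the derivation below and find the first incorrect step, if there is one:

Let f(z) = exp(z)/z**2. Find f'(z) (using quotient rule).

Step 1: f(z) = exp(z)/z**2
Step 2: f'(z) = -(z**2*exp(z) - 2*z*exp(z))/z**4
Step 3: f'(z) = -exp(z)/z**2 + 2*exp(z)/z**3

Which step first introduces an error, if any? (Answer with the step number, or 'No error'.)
Step 2

Step 2 is incorrect due to a sign flip.
The step shows: -(z**2*exp(z) - 2*z*exp(z))/z**4
The correct value should be: (z**2*exp(z) - 2*z*exp(z))/z**4

Explanation: The sign of the whole expression was flipped: the term (z**2*exp(z) - 2*z*exp(z))/z**4 was incorrectly written as -(z**2*exp(z) - 2*z*exp(z))/z**4
The later steps are derived from this incorrect expression, so the error originates in Step 2.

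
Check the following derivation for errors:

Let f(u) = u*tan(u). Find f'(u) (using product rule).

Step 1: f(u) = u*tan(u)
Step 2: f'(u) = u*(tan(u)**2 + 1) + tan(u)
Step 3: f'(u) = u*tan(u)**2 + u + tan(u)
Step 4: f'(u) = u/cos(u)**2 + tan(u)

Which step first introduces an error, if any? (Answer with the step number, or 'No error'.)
No error

All steps in this derivation are correct.
The final answer f'(u) = u/cos(u)**2 + tan(u) is valid.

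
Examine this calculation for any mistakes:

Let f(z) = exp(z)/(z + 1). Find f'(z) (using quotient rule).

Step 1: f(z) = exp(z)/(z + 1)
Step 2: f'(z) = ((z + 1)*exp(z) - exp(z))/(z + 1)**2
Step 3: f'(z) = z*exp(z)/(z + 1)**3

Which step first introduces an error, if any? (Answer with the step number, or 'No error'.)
Step 3

Step 3 is incorrect due to a wrong exponent.
The step shows: z*exp(z)/(z + 1)**3
The correct value should be: z*exp(z)/(z + 1)**2

Explanation: The exponent -2 on z + 1 was incorrectly written as -3: the term z*exp(z)/(z + 1)**2 was incorrectly written as z*exp(z)/(z + 1)**3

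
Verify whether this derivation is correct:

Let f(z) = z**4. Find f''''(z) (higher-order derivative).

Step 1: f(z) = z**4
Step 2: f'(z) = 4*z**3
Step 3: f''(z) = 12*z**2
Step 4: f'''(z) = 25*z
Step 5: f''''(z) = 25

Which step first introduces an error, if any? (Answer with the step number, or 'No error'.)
Step 4

Step 4 is incorrect due to a wrong coefficient.
The step shows: 25*z
The correct value should be: 24*z

Explanation: The coefficient 24 was incorrectly written as 25: the term 24*z was incorrectly written as 25*z
The later steps are derived from this incorrect expression, so the error originates in Step 4.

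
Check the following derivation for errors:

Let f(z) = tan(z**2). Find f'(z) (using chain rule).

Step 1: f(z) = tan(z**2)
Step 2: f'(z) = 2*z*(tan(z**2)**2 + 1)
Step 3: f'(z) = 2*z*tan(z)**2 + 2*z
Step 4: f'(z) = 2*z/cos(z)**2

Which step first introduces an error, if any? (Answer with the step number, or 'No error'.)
Step 3

Step 3 is incorrect due to a wrong exponent.
The step shows: 2*z*tan(z)**2 + 2*z
The correct value should be: 2*z*tan(z**2)**2 + 2*z

Explanation: The exponent 2 on z was incorrectly written as 1: the term 2*z*tan(z**2)**2 was incorrectly written as 2*z*tan(z)**2
The later steps are derived from this incorrect expression, so the error originates in Step 3.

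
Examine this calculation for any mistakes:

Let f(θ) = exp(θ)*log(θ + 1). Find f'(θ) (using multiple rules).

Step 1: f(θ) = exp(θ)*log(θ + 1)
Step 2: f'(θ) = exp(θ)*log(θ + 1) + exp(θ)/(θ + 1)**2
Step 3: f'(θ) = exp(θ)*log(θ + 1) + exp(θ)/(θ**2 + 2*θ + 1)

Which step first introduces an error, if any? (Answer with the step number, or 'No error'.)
Step 2

Step 2 is incorrect due to a wrong exponent.
The step shows: exp(θ)*log(θ + 1) + exp(θ)/(θ + 1)**2
The correct value should be: exp(θ)*log(θ + 1) + exp(θ)/(θ + 1)

Explanation: The exponent -1 on θ + 1 was incorrectly written as -2: the term exp(θ)/(θ + 1) was incorrectly written as exp(θ)/(θ + 1)**2
The later steps are derived from this incorrect expression, so the error originates in Step 2.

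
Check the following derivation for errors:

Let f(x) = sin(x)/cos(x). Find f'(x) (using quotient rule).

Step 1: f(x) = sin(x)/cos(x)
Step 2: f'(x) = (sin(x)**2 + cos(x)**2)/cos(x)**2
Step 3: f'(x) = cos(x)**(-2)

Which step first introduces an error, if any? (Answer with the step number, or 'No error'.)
No error

All steps in this derivation are correct.
The final answer f'(x) = cos(x)**(-2) is valid.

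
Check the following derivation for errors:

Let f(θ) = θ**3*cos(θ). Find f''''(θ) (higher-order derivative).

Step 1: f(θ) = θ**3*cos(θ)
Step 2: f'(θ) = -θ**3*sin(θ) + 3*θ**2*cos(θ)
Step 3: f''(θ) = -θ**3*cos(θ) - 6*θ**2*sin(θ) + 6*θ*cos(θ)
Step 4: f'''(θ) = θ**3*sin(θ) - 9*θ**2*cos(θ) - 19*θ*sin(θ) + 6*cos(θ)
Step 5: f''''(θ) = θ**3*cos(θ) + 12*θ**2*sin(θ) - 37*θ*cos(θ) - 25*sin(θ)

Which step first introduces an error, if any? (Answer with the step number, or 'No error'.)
Step 4

Step 4 is incorrect due to a wrong coefficient.
The step shows: θ**3*sin(θ) - 9*θ**2*cos(θ) - 19*θ*sin(θ) + 6*cos(θ)
The correct value should be: θ**3*sin(θ) - 9*θ**2*cos(θ) - 18*θ*sin(θ) + 6*cos(θ)

Explanation: The coefficient -18 was incorrectly written as -19: the term -18*θ*sin(θ) was incorrectly written as -19*θ*sin(θ)
The later steps are derived from this incorrect expression, so the error originates in Step 4.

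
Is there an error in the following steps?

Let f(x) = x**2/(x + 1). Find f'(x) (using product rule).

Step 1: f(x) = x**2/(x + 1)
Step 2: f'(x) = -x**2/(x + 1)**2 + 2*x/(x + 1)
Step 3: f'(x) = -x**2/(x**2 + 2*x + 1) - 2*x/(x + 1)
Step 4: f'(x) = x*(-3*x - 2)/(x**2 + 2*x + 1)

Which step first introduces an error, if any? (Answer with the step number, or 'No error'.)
Step 3

Step 3 is incorrect due to a sign flip.
The step shows: -x**2/(x**2 + 2*x + 1) - 2*x/(x + 1)
The correct value should be: -x**2/(x**2 + 2*x + 1) + 2*x/(x + 1)

Explanation: The sign of one term was flipped: the term 2*x/(x + 1) was incorrectly written as -2*x/(x + 1)
The later steps are derived from this incorrect expression, so the error originates in Step 3.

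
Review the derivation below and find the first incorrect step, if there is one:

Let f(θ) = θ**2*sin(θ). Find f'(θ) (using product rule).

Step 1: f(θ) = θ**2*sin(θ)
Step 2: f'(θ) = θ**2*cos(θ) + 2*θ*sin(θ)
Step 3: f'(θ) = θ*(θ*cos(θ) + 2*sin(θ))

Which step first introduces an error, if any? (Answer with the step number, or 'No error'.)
No error

All steps in this derivation are correct.
The final answer f'(θ) = θ*(θ*cos(θ) + 2*sin(θ)) is valid.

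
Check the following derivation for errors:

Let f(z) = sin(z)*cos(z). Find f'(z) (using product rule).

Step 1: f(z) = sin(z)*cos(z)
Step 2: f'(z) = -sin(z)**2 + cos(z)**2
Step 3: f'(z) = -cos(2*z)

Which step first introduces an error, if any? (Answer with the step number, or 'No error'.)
Step 3

Step 3 is incorrect due to a sign flip.
The step shows: -cos(2*z)
The correct value should be: cos(2*z)

Explanation: The sign of the whole expression was flipped: the term cos(2*z) was incorrectly written as -cos(2*z)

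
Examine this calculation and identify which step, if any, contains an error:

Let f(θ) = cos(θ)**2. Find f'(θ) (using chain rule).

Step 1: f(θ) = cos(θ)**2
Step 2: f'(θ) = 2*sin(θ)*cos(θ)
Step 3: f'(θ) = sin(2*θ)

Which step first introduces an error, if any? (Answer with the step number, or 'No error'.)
Step 2

Step 2 is incorrect due to a sign flip.
The step shows: 2*sin(θ)*cos(θ)
The correct value should be: -2*sin(θ)*cos(θ)

Explanation: The sign of the whole expression was flipped: the term -2*sin(θ)*cos(θ) was incorrectly written as 2*sin(θ)*cos(θ)
The later steps are derived from this incorrect expression, so the error originates in Step 2.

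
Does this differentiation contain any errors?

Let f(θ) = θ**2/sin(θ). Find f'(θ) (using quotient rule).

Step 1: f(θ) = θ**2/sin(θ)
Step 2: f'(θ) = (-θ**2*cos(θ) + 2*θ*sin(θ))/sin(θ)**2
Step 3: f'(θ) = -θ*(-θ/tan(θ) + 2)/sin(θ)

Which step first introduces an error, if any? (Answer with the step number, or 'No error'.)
Step 3

Step 3 is incorrect due to a sign flip.
The step shows: -θ*(-θ/tan(θ) + 2)/sin(θ)
The correct value should be: θ*(-θ/tan(θ) + 2)/sin(θ)

Explanation: The sign of the whole expression was flipped: the term θ*(-θ/tan(θ) + 2)/sin(θ) was incorrectly written as -θ*(-θ/tan(θ) + 2)/sin(θ)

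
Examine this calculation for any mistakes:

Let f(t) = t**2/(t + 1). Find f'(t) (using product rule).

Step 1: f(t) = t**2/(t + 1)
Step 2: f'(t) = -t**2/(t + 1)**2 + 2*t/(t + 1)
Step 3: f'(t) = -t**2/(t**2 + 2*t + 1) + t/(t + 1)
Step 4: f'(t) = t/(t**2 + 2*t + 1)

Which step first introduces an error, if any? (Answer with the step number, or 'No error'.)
Step 3

Step 3 is incorrect due to a wrong coefficient.
The step shows: -t**2/(t**2 + 2*t + 1) + t/(t + 1)
The correct value should be: -t**2/(t**2 + 2*t + 1) + 2*t/(t + 1)

Explanation: The coefficient 2 was incorrectly written as 1: the term 2*t/(t + 1) was incorrectly written as t/(t + 1)
The later steps are derived from this incorrect expression, so the error originates in Step 3.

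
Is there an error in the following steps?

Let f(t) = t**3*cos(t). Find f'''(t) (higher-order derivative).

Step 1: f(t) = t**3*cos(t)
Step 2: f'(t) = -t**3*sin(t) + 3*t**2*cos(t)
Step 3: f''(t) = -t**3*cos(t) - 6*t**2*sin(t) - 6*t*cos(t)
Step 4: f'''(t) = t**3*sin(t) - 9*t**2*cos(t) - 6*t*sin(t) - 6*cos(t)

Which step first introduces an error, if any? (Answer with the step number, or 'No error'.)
Step 3

Step 3 is incorrect due to a sign flip.
The step shows: -t**3*cos(t) - 6*t**2*sin(t) - 6*t*cos(t)
The correct value should be: -t**3*cos(t) - 6*t**2*sin(t) + 6*t*cos(t)

Explanation: The sign of one term was flipped: the term 6*t*cos(t) was incorrectly written as -6*t*cos(t)
The later steps are derived from this incorrect expression, so the error originates in Step 3.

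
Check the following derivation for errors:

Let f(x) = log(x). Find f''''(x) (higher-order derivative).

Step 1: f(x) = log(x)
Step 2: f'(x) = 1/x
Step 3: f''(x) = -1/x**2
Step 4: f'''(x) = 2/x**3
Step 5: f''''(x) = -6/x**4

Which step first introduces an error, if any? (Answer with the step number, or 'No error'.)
No error

All steps in this derivation are correct.
The final answer f''''(x) = -6/x**4 is valid.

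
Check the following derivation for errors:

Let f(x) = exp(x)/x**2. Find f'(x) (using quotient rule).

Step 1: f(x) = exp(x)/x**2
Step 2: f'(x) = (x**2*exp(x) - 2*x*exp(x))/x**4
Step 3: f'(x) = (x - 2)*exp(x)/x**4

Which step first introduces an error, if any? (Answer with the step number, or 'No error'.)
Step 3

Step 3 is incorrect due to a wrong exponent.
The step shows: (x - 2)*exp(x)/x**4
The correct value should be: (x - 2)*exp(x)/x**3

Explanation: The exponent -3 on x was incorrectly written as -4: the term (x - 2)*exp(x)/x**3 was incorrectly written as (x - 2)*exp(x)/x**4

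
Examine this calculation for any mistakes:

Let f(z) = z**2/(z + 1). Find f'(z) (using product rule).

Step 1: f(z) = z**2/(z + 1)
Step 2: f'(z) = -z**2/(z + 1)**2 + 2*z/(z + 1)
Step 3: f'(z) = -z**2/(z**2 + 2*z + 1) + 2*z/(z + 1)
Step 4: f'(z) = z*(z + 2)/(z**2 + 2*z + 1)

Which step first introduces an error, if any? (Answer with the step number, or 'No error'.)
No error

All steps in this derivation are correct.
The final answer f'(z) = z*(z + 2)/(z**2 + 2*z + 1) is valid.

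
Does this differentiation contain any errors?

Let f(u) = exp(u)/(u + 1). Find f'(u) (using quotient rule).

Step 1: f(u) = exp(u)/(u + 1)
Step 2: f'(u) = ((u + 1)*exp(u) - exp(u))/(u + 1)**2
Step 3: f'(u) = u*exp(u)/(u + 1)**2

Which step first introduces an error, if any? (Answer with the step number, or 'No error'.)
No error

All steps in this derivation are correct.
The final answer f'(u) = u*exp(u)/(u + 1)**2 is valid.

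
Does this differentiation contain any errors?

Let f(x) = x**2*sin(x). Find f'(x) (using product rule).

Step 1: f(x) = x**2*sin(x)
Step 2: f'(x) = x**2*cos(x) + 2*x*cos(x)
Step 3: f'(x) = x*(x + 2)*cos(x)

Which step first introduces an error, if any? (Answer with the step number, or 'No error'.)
Step 2

Step 2 is incorrect due to a wrong trig function.
The step shows: x**2*cos(x) + 2*x*cos(x)
The correct value should be: x**2*cos(x) + 2*x*sin(x)

Explanation: sin(x) was incorrectly written as cos(x): the term 2*x*sin(x) was incorrectly written as 2*x*cos(x)
The later steps are derived from this incorrect expression, so the error originates in Step 2.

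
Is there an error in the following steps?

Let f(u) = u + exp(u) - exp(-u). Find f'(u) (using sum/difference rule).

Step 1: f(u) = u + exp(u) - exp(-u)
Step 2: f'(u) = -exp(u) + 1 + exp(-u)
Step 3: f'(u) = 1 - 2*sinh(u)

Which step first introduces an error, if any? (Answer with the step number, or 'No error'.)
Step 2

Step 2 is incorrect due to a sign flip.
The step shows: -exp(u) + 1 + exp(-u)
The correct value should be: exp(u) + 1 + exp(-u)

Explanation: The sign of one term was flipped: the term exp(u) was incorrectly written as -exp(u)
The later steps are derived from this incorrect expression, so the error originates in Step 2.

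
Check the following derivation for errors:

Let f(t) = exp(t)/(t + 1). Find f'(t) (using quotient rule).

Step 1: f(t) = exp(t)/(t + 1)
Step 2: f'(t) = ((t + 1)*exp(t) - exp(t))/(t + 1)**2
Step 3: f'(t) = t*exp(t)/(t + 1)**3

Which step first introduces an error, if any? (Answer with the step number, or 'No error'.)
Step 3

Step 3 is incorrect due to a wrong exponent.
The step shows: t*exp(t)/(t + 1)**3
The correct value should be: t*exp(t)/(t + 1)**2

Explanation: The exponent -2 on t + 1 was incorrectly written as -3: the term t*exp(t)/(t + 1)**2 was incorrectly written as t*exp(t)/(t + 1)**3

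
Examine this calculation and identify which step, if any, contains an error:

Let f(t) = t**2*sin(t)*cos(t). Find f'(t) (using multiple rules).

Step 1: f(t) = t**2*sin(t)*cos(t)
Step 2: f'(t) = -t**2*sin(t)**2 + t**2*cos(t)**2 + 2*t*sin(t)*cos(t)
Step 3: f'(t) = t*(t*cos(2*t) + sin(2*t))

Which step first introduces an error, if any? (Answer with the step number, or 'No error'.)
No error

All steps in this derivation are correct.
The final answer f'(t) = t*(t*cos(2*t) + sin(2*t)) is valid.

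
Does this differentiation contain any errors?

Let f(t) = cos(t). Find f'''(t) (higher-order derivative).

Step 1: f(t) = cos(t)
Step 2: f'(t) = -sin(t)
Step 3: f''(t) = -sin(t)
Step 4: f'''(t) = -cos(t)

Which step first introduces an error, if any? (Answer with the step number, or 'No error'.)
Step 3

Step 3 is incorrect due to a wrong trig function.
The step shows: -sin(t)
The correct value should be: -cos(t)

Explanation: cos(t) was incorrectly written as sin(t): the term -cos(t) was incorrectly written as -sin(t)
The later steps are derived from this incorrect expression, so the error originates in Step 3.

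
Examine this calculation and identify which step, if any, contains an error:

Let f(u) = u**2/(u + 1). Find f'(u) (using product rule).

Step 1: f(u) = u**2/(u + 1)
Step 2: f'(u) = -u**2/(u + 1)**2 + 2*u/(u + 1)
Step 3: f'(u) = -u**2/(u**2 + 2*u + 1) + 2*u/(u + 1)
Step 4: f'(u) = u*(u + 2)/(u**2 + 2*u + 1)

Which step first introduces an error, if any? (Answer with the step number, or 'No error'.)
No error

All steps in this derivation are correct.
The final answer f'(u) = u*(u + 2)/(u**2 + 2*u + 1) is valid.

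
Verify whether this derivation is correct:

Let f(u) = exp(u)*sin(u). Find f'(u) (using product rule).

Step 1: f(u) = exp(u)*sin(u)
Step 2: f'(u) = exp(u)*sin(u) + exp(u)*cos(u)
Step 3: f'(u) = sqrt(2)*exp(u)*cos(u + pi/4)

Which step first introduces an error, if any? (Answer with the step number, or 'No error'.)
Step 3

Step 3 is incorrect due to a wrong trig function.
The step shows: sqrt(2)*exp(u)*cos(u + pi/4)
The correct value should be: sqrt(2)*exp(u)*sin(u + pi/4)

Explanation: sin(u + pi/4) was incorrectly written as cos(u + pi/4): the term sqrt(2)*exp(u)*sin(u + pi/4) was incorrectly written as sqrt(2)*exp(u)*cos(u + pi/4)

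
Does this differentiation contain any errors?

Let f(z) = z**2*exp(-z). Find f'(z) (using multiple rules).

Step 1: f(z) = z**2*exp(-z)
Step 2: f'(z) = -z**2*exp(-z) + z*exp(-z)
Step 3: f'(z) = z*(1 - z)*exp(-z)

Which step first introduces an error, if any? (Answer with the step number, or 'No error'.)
Step 2

Step 2 is incorrect due to a wrong coefficient.
The step shows: -z**2*exp(-z) + z*exp(-z)
The correct value should be: -z**2*exp(-z) + 2*z*exp(-z)

Explanation: The coefficient 2 was incorrectly written as 1: the term 2*z*exp(-z) was incorrectly written as z*exp(-z)
The later steps are derived from this incorrect expression, so the error originates in Step 2.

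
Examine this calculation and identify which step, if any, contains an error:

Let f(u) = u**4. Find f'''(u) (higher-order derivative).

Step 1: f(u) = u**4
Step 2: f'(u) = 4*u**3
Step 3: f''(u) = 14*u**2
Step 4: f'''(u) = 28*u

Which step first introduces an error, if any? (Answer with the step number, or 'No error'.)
Step 3

Step 3 is incorrect due to a wrong coefficient.
The step shows: 14*u**2
The correct value should be: 12*u**2

Explanation: The coefficient 12 was incorrectly written as 14: the term 12*u**2 was incorrectly written as 14*u**2
The later steps are derived from this incorrect expression, so the error originates in Step 3.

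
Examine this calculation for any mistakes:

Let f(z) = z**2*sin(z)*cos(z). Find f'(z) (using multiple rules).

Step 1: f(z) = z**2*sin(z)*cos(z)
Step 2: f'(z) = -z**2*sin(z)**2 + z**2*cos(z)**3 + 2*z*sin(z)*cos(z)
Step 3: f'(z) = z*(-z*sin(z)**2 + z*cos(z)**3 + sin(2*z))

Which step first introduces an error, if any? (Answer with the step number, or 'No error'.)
Step 2

Step 2 is incorrect due to a wrong exponent.
The step shows: -z**2*sin(z)**2 + z**2*cos(z)**3 + 2*z*sin(z)*cos(z)
The correct value should be: -z**2*sin(z)**2 + z**2*cos(z)**2 + 2*z*sin(z)*cos(z)

Explanation: The exponent 2 on cos(z) was incorrectly written as 3: the term z**2*cos(z)**2 was incorrectly written as z**2*cos(z)**3
The later steps are derived from this incorrect expression, so the error originates in Step 2.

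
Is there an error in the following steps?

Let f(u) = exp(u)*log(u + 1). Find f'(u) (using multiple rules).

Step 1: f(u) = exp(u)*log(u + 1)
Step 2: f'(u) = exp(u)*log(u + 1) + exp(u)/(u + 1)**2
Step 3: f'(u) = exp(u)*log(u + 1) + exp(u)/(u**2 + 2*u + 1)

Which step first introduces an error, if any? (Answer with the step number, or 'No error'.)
Step 2

Step 2 is incorrect due to a wrong exponent.
The step shows: exp(u)*log(u + 1) + exp(u)/(u + 1)**2
The correct value should be: exp(u)*log(u + 1) + exp(u)/(u + 1)

Explanation: The exponent -1 on u + 1 was incorrectly written as -2: the term exp(u)/(u + 1) was incorrectly written as exp(u)/(u + 1)**2
The later steps are derived from this incorrect expression, so the error originates in Step 2.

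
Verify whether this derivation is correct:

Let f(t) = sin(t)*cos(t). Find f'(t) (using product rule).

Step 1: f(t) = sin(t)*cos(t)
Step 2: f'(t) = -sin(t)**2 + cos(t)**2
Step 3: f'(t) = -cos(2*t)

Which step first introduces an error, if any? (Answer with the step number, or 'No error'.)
Step 3

Step 3 is incorrect due to a sign flip.
The step shows: -cos(2*t)
The correct value should be: cos(2*t)

Explanation: The sign of the whole expression was flipped: the term cos(2*t) was incorrectly written as -cos(2*t)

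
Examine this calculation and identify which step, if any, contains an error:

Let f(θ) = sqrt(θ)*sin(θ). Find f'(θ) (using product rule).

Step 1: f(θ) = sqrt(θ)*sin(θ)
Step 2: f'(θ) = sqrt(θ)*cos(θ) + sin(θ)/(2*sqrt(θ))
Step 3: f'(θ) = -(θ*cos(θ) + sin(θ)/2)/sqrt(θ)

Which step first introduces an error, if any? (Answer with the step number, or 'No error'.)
Step 3

Step 3 is incorrect due to a sign flip.
The step shows: -(θ*cos(θ) + sin(θ)/2)/sqrt(θ)
The correct value should be: (θ*cos(θ) + sin(θ)/2)/sqrt(θ)

Explanation: The sign of the whole expression was flipped: the term (θ*cos(θ) + sin(θ)/2)/sqrt(θ) was incorrectly written as -(θ*cos(θ) + sin(θ)/2)/sqrt(θ)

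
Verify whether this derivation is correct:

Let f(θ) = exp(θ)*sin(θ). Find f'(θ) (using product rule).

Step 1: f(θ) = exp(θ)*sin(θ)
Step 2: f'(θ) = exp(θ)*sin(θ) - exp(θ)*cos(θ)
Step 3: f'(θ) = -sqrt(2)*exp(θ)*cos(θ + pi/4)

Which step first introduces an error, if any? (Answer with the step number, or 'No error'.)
Step 2

Step 2 is incorrect due to a sign flip.
The step shows: exp(θ)*sin(θ) - exp(θ)*cos(θ)
The correct value should be: exp(θ)*sin(θ) + exp(θ)*cos(θ)

Explanation: The sign of one term was flipped: the term exp(θ)*cos(θ) was incorrectly written as -exp(θ)*cos(θ)
The later steps are derived from this incorrect expression, so the error originates in Step 2.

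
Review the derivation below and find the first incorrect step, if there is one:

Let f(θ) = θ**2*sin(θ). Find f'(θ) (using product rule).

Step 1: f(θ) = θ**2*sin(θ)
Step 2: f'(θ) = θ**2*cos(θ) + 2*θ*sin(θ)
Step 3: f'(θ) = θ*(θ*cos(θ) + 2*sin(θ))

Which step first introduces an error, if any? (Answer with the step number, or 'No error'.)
No error

All steps in this derivation are correct.
The final answer f'(θ) = θ*(θ*cos(θ) + 2*sin(θ)) is valid.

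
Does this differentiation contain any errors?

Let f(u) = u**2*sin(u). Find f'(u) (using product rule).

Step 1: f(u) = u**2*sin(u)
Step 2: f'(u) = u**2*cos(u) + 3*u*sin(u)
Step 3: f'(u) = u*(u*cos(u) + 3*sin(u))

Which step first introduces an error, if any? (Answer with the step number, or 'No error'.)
Step 2

Step 2 is incorrect due to a wrong coefficient.
The step shows: u**2*cos(u) + 3*u*sin(u)
The correct value should be: u**2*cos(u) + 2*u*sin(u)

Explanation: The coefficient 2 was incorrectly written as 3: the term 2*u*sin(u) was incorrectly written as 3*u*sin(u)
The later steps are derived from this incorrect expression, so the error originates in Step 2.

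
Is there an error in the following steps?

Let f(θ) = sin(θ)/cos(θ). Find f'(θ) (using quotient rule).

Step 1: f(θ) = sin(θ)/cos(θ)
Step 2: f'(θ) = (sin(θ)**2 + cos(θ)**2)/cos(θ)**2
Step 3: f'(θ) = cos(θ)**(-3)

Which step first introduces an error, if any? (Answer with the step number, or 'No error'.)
Step 3

Step 3 is incorrect due to a wrong exponent.
The step shows: cos(θ)**(-3)
The correct value should be: cos(θ)**(-2)

Explanation: The exponent -2 on cos(θ) was incorrectly written as -3: the term cos(θ)**(-2) was incorrectly written as cos(θ)**(-3)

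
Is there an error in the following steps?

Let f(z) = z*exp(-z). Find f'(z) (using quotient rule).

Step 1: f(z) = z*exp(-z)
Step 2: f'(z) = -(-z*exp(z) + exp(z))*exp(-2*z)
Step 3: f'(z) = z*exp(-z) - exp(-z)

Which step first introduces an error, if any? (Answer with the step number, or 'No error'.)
Step 2

Step 2 is incorrect due to a sign flip.
The step shows: -(-z*exp(z) + exp(z))*exp(-2*z)
The correct value should be: (-z*exp(z) + exp(z))*exp(-2*z)

Explanation: The sign of the whole expression was flipped: the term (-z*exp(z) + exp(z))*exp(-2*z) was incorrectly written as -(-z*exp(z) + exp(z))*exp(-2*z)
The later steps are derived from this incorrect expression, so the error originates in Step 2.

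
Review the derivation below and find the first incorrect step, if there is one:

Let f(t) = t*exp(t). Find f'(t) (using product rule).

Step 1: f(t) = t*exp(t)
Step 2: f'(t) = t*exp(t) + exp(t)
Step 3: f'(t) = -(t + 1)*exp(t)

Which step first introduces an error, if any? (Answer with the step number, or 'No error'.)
Step 3

Step 3 is incorrect due to a sign flip.
The step shows: -(t + 1)*exp(t)
The correct value should be: (t + 1)*exp(t)

Explanation: The sign of the whole expression was flipped: the term (t + 1)*exp(t) was incorrectly written as -(t + 1)*exp(t)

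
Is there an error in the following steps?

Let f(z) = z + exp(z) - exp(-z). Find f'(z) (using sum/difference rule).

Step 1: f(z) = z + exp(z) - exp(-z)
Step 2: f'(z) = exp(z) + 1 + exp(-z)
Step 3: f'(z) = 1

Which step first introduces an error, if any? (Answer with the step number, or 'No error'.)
Step 3

Step 3 is incorrect due to a dropped term.
The step shows: 1
The correct value should be: 2*cosh(z) + 1

Explanation: A term was dropped: the term 2*cosh(z) was incorrectly omitted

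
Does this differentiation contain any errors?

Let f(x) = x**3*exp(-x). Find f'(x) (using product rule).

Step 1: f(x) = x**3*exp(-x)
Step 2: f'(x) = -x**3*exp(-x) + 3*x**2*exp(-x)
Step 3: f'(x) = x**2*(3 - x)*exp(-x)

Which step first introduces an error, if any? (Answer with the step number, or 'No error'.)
No error

All steps in this derivation are correct.
The final answer f'(x) = x**2*(3 - x)*exp(-x) is valid.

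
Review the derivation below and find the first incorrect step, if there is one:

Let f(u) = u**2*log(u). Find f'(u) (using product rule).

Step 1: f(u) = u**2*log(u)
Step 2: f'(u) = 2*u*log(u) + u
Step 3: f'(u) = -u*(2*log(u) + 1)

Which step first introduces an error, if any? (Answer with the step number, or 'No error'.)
Step 3

Step 3 is incorrect due to a sign flip.
The step shows: -u*(2*log(u) + 1)
The correct value should be: u*(2*log(u) + 1)

Explanation: The sign of the whole expression was flipped: the term u*(2*log(u) + 1) was incorrectly written as -u*(2*log(u) + 1)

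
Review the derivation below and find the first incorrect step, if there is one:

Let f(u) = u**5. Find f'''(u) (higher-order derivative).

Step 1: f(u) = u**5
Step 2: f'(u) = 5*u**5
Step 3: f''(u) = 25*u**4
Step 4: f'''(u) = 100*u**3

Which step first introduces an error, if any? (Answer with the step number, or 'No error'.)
Step 2

Step 2 is incorrect due to a wrong exponent.
The step shows: 5*u**5
The correct value should be: 5*u**4

Explanation: The exponent 4 on u was incorrectly written as 5: the term 5*u**4 was incorrectly written as 5*u**5
The later steps are derived from this incorrect expression, so the error originates in Step 2.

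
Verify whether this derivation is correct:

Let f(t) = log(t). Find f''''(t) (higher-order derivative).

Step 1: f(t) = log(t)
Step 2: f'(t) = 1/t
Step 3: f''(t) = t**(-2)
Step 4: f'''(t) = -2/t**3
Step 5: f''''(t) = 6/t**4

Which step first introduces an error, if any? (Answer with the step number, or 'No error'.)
Step 3

Step 3 is incorrect due to a sign flip.
The step shows: t**(-2)
The correct value should be: -1/t**2

Explanation: The sign of the whole expression was flipped: the term -1/t**2 was incorrectly written as t**(-2)
The later steps are derived from this incorrect expression, so the error originates in Step 3.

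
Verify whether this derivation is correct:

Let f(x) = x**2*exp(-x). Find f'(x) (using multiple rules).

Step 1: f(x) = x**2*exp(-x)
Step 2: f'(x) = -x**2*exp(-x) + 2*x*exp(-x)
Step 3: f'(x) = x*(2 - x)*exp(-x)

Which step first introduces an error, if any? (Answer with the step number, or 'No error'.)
No error

All steps in this derivation are correct.
The final answer f'(x) = x*(2 - x)*exp(-x) is valid.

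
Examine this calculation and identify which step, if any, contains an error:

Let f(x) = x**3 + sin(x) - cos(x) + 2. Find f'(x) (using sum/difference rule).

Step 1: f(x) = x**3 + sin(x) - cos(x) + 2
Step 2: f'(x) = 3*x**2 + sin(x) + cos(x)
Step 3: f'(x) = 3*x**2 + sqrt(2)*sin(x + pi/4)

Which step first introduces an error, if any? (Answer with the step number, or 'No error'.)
No error

All steps in this derivation are correct.
The final answer f'(x) = 3*x**2 + sqrt(2)*sin(x + pi/4) is valid.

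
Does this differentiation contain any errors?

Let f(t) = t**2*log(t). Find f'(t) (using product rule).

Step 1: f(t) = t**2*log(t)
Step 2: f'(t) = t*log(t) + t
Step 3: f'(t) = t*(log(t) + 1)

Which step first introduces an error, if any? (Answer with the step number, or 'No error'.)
Step 2

Step 2 is incorrect due to a wrong coefficient.
The step shows: t*log(t) + t
The correct value should be: 2*t*log(t) + t

Explanation: The coefficient 2 was incorrectly written as 1: the term 2*t*log(t) was incorrectly written as t*log(t)
The later steps are derived from this incorrect expression, so the error originates in Step 2.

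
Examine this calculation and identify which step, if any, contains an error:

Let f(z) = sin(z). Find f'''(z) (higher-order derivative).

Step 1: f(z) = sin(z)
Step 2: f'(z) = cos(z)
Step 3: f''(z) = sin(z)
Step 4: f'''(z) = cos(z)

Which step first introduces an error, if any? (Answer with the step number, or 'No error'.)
Step 3

Step 3 is incorrect due to a sign flip.
The step shows: sin(z)
The correct value should be: -sin(z)

Explanation: The sign of the whole expression was flipped: the term -sin(z) was incorrectly written as sin(z)
The later steps are derived from this incorrect expression, so the error originates in Step 3.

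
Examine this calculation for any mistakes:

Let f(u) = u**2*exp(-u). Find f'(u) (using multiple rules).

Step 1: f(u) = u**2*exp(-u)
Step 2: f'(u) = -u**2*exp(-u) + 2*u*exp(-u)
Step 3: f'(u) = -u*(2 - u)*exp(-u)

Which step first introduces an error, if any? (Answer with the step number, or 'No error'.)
Step 3

Step 3 is incorrect due to a sign flip.
The step shows: -u*(2 - u)*exp(-u)
The correct value should be: u*(2 - u)*exp(-u)

Explanation: The sign of the whole expression was flipped: the term u*(2 - u)*exp(-u) was incorrectly written as -u*(2 - u)*exp(-u)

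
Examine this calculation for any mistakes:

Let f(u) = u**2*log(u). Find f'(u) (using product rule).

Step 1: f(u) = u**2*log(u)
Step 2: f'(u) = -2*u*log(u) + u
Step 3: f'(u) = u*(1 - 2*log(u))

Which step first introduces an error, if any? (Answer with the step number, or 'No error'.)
Step 2

Step 2 is incorrect due to a sign flip.
The step shows: -2*u*log(u) + u
The correct value should be: 2*u*log(u) + u

Explanation: The sign of one term was flipped: the term 2*u*log(u) was incorrectly written as -2*u*log(u)
The later steps are derived from this incorrect expression, so the error originates in Step 2.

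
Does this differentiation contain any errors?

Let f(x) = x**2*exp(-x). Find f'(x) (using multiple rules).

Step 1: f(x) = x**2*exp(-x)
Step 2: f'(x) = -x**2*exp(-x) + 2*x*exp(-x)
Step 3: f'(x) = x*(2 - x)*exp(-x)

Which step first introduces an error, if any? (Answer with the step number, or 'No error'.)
No error

All steps in this derivation are correct.
The final answer f'(x) = x*(2 - x)*exp(-x) is valid.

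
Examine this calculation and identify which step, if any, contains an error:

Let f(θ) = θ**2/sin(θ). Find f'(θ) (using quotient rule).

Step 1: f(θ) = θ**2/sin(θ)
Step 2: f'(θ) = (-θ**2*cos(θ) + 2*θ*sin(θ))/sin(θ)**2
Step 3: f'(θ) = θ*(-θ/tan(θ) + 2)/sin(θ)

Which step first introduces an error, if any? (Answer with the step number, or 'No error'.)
No error

All steps in this derivation are correct.
The final answer f'(θ) = θ*(-θ/tan(θ) + 2)/sin(θ) is valid.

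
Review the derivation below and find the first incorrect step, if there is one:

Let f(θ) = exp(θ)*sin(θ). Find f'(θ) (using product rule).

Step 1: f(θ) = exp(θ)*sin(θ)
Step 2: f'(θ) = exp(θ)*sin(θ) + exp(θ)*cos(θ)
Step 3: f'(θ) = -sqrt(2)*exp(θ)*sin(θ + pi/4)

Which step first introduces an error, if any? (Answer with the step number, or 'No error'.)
Step 3

Step 3 is incorrect due to a sign flip.
The step shows: -sqrt(2)*exp(θ)*sin(θ + pi/4)
The correct value should be: sqrt(2)*exp(θ)*sin(θ + pi/4)

Explanation: The sign of the whole expression was flipped: the term sqrt(2)*exp(θ)*sin(θ + pi/4) was incorrectly written as -sqrt(2)*exp(θ)*sin(θ + pi/4)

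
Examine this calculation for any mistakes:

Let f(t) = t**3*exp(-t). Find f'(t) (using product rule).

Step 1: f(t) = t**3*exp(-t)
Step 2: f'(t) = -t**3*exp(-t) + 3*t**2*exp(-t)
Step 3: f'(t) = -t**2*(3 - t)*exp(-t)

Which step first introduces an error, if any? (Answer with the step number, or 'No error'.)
Step 3

Step 3 is incorrect due to a sign flip.
The step shows: -t**2*(3 - t)*exp(-t)
The correct value should be: t**2*(3 - t)*exp(-t)

Explanation: The sign of the whole expression was flipped: the term t**2*(3 - t)*exp(-t) was incorrectly written as -t**2*(3 - t)*exp(-t)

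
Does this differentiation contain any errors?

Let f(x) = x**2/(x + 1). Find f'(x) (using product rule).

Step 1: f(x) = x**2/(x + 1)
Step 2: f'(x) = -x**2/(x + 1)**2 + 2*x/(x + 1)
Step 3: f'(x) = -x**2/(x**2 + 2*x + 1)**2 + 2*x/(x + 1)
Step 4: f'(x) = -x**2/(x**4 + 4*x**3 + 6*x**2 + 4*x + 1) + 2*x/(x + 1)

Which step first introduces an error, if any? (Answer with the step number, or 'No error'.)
Step 3

Step 3 is incorrect due to a wrong exponent.
The step shows: -x**2/(x**2 + 2*x + 1)**2 + 2*x/(x + 1)
The correct value should be: -x**2/(x**2 + 2*x + 1) + 2*x/(x + 1)

Explanation: The exponent -1 on x**2 + 2*x + 1 was incorrectly written as -2: the term -x**2/(x**2 + 2*x + 1) was incorrectly written as -x**2/(x**2 + 2*x + 1)**2
The later steps are derived from this incorrect expression, so the error originates in Step 3.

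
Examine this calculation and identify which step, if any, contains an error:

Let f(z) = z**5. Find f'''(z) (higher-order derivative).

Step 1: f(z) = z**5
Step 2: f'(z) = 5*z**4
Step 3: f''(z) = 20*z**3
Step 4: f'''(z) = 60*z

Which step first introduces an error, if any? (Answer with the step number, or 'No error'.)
Step 4

Step 4 is incorrect due to a wrong exponent.
The step shows: 60*z
The correct value should be: 60*z**2

Explanation: The exponent 2 on z was incorrectly written as 1: the term 60*z**2 was incorrectly written as 60*z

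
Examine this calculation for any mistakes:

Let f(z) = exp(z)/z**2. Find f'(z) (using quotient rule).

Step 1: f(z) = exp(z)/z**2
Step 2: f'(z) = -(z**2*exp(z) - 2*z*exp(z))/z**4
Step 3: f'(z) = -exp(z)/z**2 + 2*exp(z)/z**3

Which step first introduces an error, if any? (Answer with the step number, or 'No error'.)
Step 2

Step 2 is incorrect due to a sign flip.
The step shows: -(z**2*exp(z) - 2*z*exp(z))/z**4
The correct value should be: (z**2*exp(z) - 2*z*exp(z))/z**4

Explanation: The sign of the whole expression was flipped: the term (z**2*exp(z) - 2*z*exp(z))/z**4 was incorrectly written as -(z**2*exp(z) - 2*z*exp(z))/z**4
The later steps are derived from this incorrect expression, so the error originates in Step 2.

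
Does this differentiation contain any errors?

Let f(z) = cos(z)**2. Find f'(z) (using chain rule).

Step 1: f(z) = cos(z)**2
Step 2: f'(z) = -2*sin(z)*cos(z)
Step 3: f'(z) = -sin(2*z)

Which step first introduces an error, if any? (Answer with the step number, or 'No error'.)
No error

All steps in this derivation are correct.
The final answer f'(z) = -sin(2*z) is valid.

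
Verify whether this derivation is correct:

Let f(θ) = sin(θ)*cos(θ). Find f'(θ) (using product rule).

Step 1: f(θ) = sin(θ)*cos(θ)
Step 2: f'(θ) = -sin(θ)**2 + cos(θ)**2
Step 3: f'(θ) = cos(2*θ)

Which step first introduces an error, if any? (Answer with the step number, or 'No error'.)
No error

All steps in this derivation are correct.
The final answer f'(θ) = cos(2*θ) is valid.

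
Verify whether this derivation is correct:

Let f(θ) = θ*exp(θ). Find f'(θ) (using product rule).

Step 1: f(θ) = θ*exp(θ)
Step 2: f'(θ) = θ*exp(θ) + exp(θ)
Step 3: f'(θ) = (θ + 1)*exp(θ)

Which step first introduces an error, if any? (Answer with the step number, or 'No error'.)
No error

All steps in this derivation are correct.
The final answer f'(θ) = (θ + 1)*exp(θ) is valid.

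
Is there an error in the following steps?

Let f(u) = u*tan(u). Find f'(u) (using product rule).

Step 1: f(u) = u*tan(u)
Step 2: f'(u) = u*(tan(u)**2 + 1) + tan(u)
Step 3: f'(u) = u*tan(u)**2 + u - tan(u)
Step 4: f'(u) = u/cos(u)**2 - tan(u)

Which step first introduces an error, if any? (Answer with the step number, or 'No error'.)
Step 3

Step 3 is incorrect due to a sign flip.
The step shows: u*tan(u)**2 + u - tan(u)
The correct value should be: u*tan(u)**2 + u + tan(u)

Explanation: The sign of one term was flipped: the term tan(u) was incorrectly written as -tan(u)
The later steps are derived from this incorrect expression, so the error originates in Step 3.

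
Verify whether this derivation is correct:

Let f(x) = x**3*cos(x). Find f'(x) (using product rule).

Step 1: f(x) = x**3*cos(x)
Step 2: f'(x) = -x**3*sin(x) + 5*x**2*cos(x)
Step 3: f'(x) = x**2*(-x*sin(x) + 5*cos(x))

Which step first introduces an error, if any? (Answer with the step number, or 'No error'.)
Step 2

Step 2 is incorrect due to a wrong coefficient.
The step shows: -x**3*sin(x) + 5*x**2*cos(x)
The correct value should be: -x**3*sin(x) + 3*x**2*cos(x)

Explanation: The coefficient 3 was incorrectly written as 5: the term 3*x**2*cos(x) was incorrectly written as 5*x**2*cos(x)
The later steps are derived from this incorrect expression, so the error originates in Step 2.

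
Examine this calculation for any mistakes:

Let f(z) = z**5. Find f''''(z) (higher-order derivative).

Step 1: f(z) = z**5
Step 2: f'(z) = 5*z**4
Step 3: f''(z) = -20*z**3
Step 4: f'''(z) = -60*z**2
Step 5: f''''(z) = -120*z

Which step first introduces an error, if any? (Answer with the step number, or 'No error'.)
Step 3

Step 3 is incorrect due to a sign flip.
The step shows: -20*z**3
The correct value should be: 20*z**3

Explanation: The sign of the whole expression was flipped: the term 20*z**3 was incorrectly written as -20*z**3
The later steps are derived from this incorrect expression, so the error originates in Step 3.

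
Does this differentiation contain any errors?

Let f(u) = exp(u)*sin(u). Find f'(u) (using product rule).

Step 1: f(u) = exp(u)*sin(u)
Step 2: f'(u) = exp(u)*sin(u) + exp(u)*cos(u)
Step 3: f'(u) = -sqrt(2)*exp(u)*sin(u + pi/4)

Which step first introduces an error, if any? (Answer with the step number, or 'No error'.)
Step 3

Step 3 is incorrect due to a sign flip.
The step shows: -sqrt(2)*exp(u)*sin(u + pi/4)
The correct value should be: sqrt(2)*exp(u)*sin(u + pi/4)

Explanation: The sign of the whole expression was flipped: the term sqrt(2)*exp(u)*sin(u + pi/4) was incorrectly written as -sqrt(2)*exp(u)*sin(u + pi/4)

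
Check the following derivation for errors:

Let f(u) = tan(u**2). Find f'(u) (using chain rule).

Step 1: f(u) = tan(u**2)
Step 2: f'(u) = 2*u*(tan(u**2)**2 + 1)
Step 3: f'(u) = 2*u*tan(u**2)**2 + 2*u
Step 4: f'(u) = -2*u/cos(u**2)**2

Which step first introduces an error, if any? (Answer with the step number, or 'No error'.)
Step 4

Step 4 is incorrect due to a sign flip.
The step shows: -2*u/cos(u**2)**2
The correct value should be: 2*u/cos(u**2)**2

Explanation: The sign of the whole expression was flipped: the term 2*u/cos(u**2)**2 was incorrectly written as -2*u/cos(u**2)**2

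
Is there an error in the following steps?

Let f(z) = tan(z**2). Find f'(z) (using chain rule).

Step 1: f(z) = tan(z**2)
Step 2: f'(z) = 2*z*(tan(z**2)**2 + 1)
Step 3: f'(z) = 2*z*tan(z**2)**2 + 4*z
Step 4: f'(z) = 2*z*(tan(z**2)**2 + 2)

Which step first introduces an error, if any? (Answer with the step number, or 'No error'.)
Step 3

Step 3 is incorrect due to a wrong coefficient.
The step shows: 2*z*tan(z**2)**2 + 4*z
The correct value should be: 2*z*tan(z**2)**2 + 2*z

Explanation: The coefficient 2 was incorrectly written as 4: the term 2*z was incorrectly written as 4*z
The later steps are derived from this incorrect expression, so the error originates in Step 3.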